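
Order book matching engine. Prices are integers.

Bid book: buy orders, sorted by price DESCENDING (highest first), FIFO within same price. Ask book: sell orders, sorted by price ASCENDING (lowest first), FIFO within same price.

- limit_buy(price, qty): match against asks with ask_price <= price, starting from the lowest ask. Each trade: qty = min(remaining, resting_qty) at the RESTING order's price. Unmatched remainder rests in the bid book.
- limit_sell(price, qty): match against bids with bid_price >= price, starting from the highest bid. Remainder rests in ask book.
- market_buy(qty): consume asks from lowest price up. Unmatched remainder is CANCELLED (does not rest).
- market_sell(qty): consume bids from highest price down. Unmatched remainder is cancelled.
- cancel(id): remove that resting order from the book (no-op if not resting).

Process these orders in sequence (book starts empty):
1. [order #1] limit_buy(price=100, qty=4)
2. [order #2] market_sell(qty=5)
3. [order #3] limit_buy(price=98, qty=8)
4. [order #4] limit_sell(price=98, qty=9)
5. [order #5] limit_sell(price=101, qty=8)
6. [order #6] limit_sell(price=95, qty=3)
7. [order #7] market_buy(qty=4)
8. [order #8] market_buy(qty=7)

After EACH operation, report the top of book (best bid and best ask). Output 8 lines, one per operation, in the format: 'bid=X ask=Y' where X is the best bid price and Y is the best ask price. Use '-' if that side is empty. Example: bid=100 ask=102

Answer: bid=100 ask=-
bid=- ask=-
bid=98 ask=-
bid=- ask=98
bid=- ask=98
bid=- ask=95
bid=- ask=101
bid=- ask=101

Derivation:
After op 1 [order #1] limit_buy(price=100, qty=4): fills=none; bids=[#1:4@100] asks=[-]
After op 2 [order #2] market_sell(qty=5): fills=#1x#2:4@100; bids=[-] asks=[-]
After op 3 [order #3] limit_buy(price=98, qty=8): fills=none; bids=[#3:8@98] asks=[-]
After op 4 [order #4] limit_sell(price=98, qty=9): fills=#3x#4:8@98; bids=[-] asks=[#4:1@98]
After op 5 [order #5] limit_sell(price=101, qty=8): fills=none; bids=[-] asks=[#4:1@98 #5:8@101]
After op 6 [order #6] limit_sell(price=95, qty=3): fills=none; bids=[-] asks=[#6:3@95 #4:1@98 #5:8@101]
After op 7 [order #7] market_buy(qty=4): fills=#7x#6:3@95 #7x#4:1@98; bids=[-] asks=[#5:8@101]
After op 8 [order #8] market_buy(qty=7): fills=#8x#5:7@101; bids=[-] asks=[#5:1@101]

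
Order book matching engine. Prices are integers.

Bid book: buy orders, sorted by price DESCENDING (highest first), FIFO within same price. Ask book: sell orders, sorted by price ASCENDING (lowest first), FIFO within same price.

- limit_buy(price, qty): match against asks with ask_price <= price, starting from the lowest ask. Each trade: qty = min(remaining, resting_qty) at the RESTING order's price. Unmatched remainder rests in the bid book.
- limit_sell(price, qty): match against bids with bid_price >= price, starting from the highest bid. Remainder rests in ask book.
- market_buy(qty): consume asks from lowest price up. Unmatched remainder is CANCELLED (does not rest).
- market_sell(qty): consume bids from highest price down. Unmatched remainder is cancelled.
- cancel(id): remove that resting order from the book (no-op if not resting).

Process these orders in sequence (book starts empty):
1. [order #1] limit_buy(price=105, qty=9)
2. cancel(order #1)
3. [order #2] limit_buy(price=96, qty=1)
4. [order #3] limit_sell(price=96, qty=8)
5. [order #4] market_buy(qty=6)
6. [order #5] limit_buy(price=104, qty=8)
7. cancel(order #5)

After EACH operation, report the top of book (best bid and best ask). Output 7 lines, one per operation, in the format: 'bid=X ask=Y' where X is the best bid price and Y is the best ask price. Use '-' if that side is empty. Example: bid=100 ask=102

After op 1 [order #1] limit_buy(price=105, qty=9): fills=none; bids=[#1:9@105] asks=[-]
After op 2 cancel(order #1): fills=none; bids=[-] asks=[-]
After op 3 [order #2] limit_buy(price=96, qty=1): fills=none; bids=[#2:1@96] asks=[-]
After op 4 [order #3] limit_sell(price=96, qty=8): fills=#2x#3:1@96; bids=[-] asks=[#3:7@96]
After op 5 [order #4] market_buy(qty=6): fills=#4x#3:6@96; bids=[-] asks=[#3:1@96]
After op 6 [order #5] limit_buy(price=104, qty=8): fills=#5x#3:1@96; bids=[#5:7@104] asks=[-]
After op 7 cancel(order #5): fills=none; bids=[-] asks=[-]

Answer: bid=105 ask=-
bid=- ask=-
bid=96 ask=-
bid=- ask=96
bid=- ask=96
bid=104 ask=-
bid=- ask=-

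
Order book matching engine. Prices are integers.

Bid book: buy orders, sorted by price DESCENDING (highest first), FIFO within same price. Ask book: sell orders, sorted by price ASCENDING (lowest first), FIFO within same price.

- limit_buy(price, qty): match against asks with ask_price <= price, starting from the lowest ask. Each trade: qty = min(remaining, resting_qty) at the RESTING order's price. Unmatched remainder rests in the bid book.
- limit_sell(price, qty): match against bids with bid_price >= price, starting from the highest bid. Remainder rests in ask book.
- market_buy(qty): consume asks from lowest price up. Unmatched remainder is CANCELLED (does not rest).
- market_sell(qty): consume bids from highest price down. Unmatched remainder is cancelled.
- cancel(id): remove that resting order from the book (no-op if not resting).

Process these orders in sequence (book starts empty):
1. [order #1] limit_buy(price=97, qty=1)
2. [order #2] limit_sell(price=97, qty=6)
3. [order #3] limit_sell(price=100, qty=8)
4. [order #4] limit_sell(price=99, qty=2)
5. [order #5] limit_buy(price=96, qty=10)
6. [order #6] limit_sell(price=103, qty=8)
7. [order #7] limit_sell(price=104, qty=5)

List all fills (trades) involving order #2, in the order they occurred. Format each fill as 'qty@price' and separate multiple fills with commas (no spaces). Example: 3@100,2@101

Answer: 1@97

Derivation:
After op 1 [order #1] limit_buy(price=97, qty=1): fills=none; bids=[#1:1@97] asks=[-]
After op 2 [order #2] limit_sell(price=97, qty=6): fills=#1x#2:1@97; bids=[-] asks=[#2:5@97]
After op 3 [order #3] limit_sell(price=100, qty=8): fills=none; bids=[-] asks=[#2:5@97 #3:8@100]
After op 4 [order #4] limit_sell(price=99, qty=2): fills=none; bids=[-] asks=[#2:5@97 #4:2@99 #3:8@100]
After op 5 [order #5] limit_buy(price=96, qty=10): fills=none; bids=[#5:10@96] asks=[#2:5@97 #4:2@99 #3:8@100]
After op 6 [order #6] limit_sell(price=103, qty=8): fills=none; bids=[#5:10@96] asks=[#2:5@97 #4:2@99 #3:8@100 #6:8@103]
After op 7 [order #7] limit_sell(price=104, qty=5): fills=none; bids=[#5:10@96] asks=[#2:5@97 #4:2@99 #3:8@100 #6:8@103 #7:5@104]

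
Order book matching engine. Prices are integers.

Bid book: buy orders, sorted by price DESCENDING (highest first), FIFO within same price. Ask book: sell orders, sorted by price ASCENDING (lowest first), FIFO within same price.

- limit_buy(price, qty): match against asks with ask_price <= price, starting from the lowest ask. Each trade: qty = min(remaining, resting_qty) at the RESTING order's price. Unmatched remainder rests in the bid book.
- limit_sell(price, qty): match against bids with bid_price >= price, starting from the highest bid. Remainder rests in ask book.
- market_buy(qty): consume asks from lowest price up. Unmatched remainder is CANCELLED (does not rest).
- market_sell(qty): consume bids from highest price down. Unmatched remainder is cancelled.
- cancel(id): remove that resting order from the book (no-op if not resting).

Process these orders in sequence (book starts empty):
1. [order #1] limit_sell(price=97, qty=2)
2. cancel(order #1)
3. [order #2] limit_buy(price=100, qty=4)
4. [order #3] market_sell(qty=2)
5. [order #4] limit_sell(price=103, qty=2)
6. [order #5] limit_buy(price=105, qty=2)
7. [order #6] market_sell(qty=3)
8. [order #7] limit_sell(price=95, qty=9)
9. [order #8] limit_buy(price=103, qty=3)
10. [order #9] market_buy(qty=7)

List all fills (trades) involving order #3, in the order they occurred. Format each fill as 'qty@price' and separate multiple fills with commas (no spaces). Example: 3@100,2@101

After op 1 [order #1] limit_sell(price=97, qty=2): fills=none; bids=[-] asks=[#1:2@97]
After op 2 cancel(order #1): fills=none; bids=[-] asks=[-]
After op 3 [order #2] limit_buy(price=100, qty=4): fills=none; bids=[#2:4@100] asks=[-]
After op 4 [order #3] market_sell(qty=2): fills=#2x#3:2@100; bids=[#2:2@100] asks=[-]
After op 5 [order #4] limit_sell(price=103, qty=2): fills=none; bids=[#2:2@100] asks=[#4:2@103]
After op 6 [order #5] limit_buy(price=105, qty=2): fills=#5x#4:2@103; bids=[#2:2@100] asks=[-]
After op 7 [order #6] market_sell(qty=3): fills=#2x#6:2@100; bids=[-] asks=[-]
After op 8 [order #7] limit_sell(price=95, qty=9): fills=none; bids=[-] asks=[#7:9@95]
After op 9 [order #8] limit_buy(price=103, qty=3): fills=#8x#7:3@95; bids=[-] asks=[#7:6@95]
After op 10 [order #9] market_buy(qty=7): fills=#9x#7:6@95; bids=[-] asks=[-]

Answer: 2@100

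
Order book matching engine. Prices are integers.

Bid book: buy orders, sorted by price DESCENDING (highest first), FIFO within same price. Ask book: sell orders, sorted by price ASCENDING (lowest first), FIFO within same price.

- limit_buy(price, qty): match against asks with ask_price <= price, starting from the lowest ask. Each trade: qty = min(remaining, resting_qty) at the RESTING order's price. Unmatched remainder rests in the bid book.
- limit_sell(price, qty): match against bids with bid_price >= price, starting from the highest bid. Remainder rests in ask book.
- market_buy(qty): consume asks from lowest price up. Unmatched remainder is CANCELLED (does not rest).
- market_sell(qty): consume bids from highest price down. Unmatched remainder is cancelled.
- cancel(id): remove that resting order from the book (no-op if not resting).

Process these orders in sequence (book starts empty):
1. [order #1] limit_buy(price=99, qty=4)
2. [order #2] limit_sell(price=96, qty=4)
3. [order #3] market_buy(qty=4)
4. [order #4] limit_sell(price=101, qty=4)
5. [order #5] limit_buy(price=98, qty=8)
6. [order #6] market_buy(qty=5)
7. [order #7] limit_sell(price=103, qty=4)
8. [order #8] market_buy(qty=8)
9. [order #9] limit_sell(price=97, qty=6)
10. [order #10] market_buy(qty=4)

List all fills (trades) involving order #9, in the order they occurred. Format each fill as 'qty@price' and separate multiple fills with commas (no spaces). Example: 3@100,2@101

After op 1 [order #1] limit_buy(price=99, qty=4): fills=none; bids=[#1:4@99] asks=[-]
After op 2 [order #2] limit_sell(price=96, qty=4): fills=#1x#2:4@99; bids=[-] asks=[-]
After op 3 [order #3] market_buy(qty=4): fills=none; bids=[-] asks=[-]
After op 4 [order #4] limit_sell(price=101, qty=4): fills=none; bids=[-] asks=[#4:4@101]
After op 5 [order #5] limit_buy(price=98, qty=8): fills=none; bids=[#5:8@98] asks=[#4:4@101]
After op 6 [order #6] market_buy(qty=5): fills=#6x#4:4@101; bids=[#5:8@98] asks=[-]
After op 7 [order #7] limit_sell(price=103, qty=4): fills=none; bids=[#5:8@98] asks=[#7:4@103]
After op 8 [order #8] market_buy(qty=8): fills=#8x#7:4@103; bids=[#5:8@98] asks=[-]
After op 9 [order #9] limit_sell(price=97, qty=6): fills=#5x#9:6@98; bids=[#5:2@98] asks=[-]
After op 10 [order #10] market_buy(qty=4): fills=none; bids=[#5:2@98] asks=[-]

Answer: 6@98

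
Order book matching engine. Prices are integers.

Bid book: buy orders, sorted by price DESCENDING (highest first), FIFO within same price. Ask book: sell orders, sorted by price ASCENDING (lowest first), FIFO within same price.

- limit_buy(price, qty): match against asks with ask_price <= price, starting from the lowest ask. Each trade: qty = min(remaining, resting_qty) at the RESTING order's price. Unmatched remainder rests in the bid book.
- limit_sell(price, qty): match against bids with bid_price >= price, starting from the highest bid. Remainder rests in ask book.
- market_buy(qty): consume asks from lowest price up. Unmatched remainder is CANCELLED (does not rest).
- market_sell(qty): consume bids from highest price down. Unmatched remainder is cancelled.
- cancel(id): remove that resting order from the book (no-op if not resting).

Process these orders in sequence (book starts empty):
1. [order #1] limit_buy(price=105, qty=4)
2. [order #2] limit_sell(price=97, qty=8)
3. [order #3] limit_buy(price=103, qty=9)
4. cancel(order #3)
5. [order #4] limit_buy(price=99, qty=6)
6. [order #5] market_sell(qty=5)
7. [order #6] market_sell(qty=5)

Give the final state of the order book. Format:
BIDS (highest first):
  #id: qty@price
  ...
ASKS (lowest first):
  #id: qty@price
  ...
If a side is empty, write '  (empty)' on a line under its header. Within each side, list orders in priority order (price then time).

Answer: BIDS (highest first):
  (empty)
ASKS (lowest first):
  (empty)

Derivation:
After op 1 [order #1] limit_buy(price=105, qty=4): fills=none; bids=[#1:4@105] asks=[-]
After op 2 [order #2] limit_sell(price=97, qty=8): fills=#1x#2:4@105; bids=[-] asks=[#2:4@97]
After op 3 [order #3] limit_buy(price=103, qty=9): fills=#3x#2:4@97; bids=[#3:5@103] asks=[-]
After op 4 cancel(order #3): fills=none; bids=[-] asks=[-]
After op 5 [order #4] limit_buy(price=99, qty=6): fills=none; bids=[#4:6@99] asks=[-]
After op 6 [order #5] market_sell(qty=5): fills=#4x#5:5@99; bids=[#4:1@99] asks=[-]
After op 7 [order #6] market_sell(qty=5): fills=#4x#6:1@99; bids=[-] asks=[-]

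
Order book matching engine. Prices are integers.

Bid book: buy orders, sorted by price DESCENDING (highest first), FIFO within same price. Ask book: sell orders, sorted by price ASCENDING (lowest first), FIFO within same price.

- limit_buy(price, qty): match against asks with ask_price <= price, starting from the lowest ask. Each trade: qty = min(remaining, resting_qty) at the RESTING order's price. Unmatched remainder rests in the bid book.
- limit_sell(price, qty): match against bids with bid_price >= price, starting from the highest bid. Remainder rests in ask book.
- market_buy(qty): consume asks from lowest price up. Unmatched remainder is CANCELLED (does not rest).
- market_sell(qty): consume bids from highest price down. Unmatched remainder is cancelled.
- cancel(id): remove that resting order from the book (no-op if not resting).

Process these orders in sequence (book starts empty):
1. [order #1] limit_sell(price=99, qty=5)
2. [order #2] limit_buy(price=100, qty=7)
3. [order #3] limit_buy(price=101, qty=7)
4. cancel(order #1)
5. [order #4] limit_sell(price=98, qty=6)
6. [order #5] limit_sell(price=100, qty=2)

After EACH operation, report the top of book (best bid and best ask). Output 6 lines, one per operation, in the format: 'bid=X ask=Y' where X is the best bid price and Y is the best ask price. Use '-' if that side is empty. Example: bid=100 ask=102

Answer: bid=- ask=99
bid=100 ask=-
bid=101 ask=-
bid=101 ask=-
bid=101 ask=-
bid=100 ask=-

Derivation:
After op 1 [order #1] limit_sell(price=99, qty=5): fills=none; bids=[-] asks=[#1:5@99]
After op 2 [order #2] limit_buy(price=100, qty=7): fills=#2x#1:5@99; bids=[#2:2@100] asks=[-]
After op 3 [order #3] limit_buy(price=101, qty=7): fills=none; bids=[#3:7@101 #2:2@100] asks=[-]
After op 4 cancel(order #1): fills=none; bids=[#3:7@101 #2:2@100] asks=[-]
After op 5 [order #4] limit_sell(price=98, qty=6): fills=#3x#4:6@101; bids=[#3:1@101 #2:2@100] asks=[-]
After op 6 [order #5] limit_sell(price=100, qty=2): fills=#3x#5:1@101 #2x#5:1@100; bids=[#2:1@100] asks=[-]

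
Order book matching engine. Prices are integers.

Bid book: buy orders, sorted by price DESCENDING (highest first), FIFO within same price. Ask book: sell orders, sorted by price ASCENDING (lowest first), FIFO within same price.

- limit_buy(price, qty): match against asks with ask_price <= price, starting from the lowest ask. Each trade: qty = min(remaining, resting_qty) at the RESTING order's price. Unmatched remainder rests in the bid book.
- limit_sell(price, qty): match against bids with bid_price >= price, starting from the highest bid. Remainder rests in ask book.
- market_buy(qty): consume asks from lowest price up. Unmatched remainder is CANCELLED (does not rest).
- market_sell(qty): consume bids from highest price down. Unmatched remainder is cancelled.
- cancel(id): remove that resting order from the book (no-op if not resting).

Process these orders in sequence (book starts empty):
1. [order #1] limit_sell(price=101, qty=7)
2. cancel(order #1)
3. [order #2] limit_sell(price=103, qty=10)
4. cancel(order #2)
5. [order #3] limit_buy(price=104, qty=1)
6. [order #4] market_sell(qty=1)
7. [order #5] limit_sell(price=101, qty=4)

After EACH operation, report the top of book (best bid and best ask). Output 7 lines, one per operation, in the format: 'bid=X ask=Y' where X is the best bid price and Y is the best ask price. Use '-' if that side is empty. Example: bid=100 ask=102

After op 1 [order #1] limit_sell(price=101, qty=7): fills=none; bids=[-] asks=[#1:7@101]
After op 2 cancel(order #1): fills=none; bids=[-] asks=[-]
After op 3 [order #2] limit_sell(price=103, qty=10): fills=none; bids=[-] asks=[#2:10@103]
After op 4 cancel(order #2): fills=none; bids=[-] asks=[-]
After op 5 [order #3] limit_buy(price=104, qty=1): fills=none; bids=[#3:1@104] asks=[-]
After op 6 [order #4] market_sell(qty=1): fills=#3x#4:1@104; bids=[-] asks=[-]
After op 7 [order #5] limit_sell(price=101, qty=4): fills=none; bids=[-] asks=[#5:4@101]

Answer: bid=- ask=101
bid=- ask=-
bid=- ask=103
bid=- ask=-
bid=104 ask=-
bid=- ask=-
bid=- ask=101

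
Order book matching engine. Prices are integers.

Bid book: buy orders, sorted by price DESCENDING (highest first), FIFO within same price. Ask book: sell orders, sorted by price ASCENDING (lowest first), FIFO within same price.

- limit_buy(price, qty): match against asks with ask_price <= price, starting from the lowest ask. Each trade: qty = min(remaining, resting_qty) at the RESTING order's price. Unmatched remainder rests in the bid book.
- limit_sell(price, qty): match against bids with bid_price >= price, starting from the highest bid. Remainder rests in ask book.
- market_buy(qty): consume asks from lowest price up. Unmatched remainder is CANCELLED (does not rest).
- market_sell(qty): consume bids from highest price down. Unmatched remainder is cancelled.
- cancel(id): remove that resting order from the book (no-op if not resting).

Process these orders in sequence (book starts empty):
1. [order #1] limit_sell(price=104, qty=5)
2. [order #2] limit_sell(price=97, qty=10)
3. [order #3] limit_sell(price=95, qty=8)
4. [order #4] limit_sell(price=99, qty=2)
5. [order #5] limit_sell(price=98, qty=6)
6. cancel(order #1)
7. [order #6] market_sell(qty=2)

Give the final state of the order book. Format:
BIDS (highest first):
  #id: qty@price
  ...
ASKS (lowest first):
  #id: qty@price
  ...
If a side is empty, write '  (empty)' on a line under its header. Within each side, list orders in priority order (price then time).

Answer: BIDS (highest first):
  (empty)
ASKS (lowest first):
  #3: 8@95
  #2: 10@97
  #5: 6@98
  #4: 2@99

Derivation:
After op 1 [order #1] limit_sell(price=104, qty=5): fills=none; bids=[-] asks=[#1:5@104]
After op 2 [order #2] limit_sell(price=97, qty=10): fills=none; bids=[-] asks=[#2:10@97 #1:5@104]
After op 3 [order #3] limit_sell(price=95, qty=8): fills=none; bids=[-] asks=[#3:8@95 #2:10@97 #1:5@104]
After op 4 [order #4] limit_sell(price=99, qty=2): fills=none; bids=[-] asks=[#3:8@95 #2:10@97 #4:2@99 #1:5@104]
After op 5 [order #5] limit_sell(price=98, qty=6): fills=none; bids=[-] asks=[#3:8@95 #2:10@97 #5:6@98 #4:2@99 #1:5@104]
After op 6 cancel(order #1): fills=none; bids=[-] asks=[#3:8@95 #2:10@97 #5:6@98 #4:2@99]
After op 7 [order #6] market_sell(qty=2): fills=none; bids=[-] asks=[#3:8@95 #2:10@97 #5:6@98 #4:2@99]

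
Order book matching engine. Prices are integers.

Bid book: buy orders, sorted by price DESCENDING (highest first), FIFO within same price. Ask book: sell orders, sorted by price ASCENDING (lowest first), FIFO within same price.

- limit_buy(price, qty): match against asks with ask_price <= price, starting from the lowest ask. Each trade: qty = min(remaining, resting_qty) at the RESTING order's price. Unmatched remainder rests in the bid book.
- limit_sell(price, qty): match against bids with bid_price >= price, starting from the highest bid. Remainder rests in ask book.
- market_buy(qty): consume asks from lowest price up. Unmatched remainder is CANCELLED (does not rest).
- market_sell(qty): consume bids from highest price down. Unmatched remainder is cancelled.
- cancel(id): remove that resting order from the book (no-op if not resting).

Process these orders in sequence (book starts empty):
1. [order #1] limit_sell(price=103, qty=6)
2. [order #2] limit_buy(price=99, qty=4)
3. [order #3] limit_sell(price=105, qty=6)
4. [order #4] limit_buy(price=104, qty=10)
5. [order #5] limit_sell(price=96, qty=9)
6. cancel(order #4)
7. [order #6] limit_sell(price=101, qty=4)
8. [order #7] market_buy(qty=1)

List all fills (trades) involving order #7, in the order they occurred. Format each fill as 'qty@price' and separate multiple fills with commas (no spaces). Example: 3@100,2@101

Answer: 1@96

Derivation:
After op 1 [order #1] limit_sell(price=103, qty=6): fills=none; bids=[-] asks=[#1:6@103]
After op 2 [order #2] limit_buy(price=99, qty=4): fills=none; bids=[#2:4@99] asks=[#1:6@103]
After op 3 [order #3] limit_sell(price=105, qty=6): fills=none; bids=[#2:4@99] asks=[#1:6@103 #3:6@105]
After op 4 [order #4] limit_buy(price=104, qty=10): fills=#4x#1:6@103; bids=[#4:4@104 #2:4@99] asks=[#3:6@105]
After op 5 [order #5] limit_sell(price=96, qty=9): fills=#4x#5:4@104 #2x#5:4@99; bids=[-] asks=[#5:1@96 #3:6@105]
After op 6 cancel(order #4): fills=none; bids=[-] asks=[#5:1@96 #3:6@105]
After op 7 [order #6] limit_sell(price=101, qty=4): fills=none; bids=[-] asks=[#5:1@96 #6:4@101 #3:6@105]
After op 8 [order #7] market_buy(qty=1): fills=#7x#5:1@96; bids=[-] asks=[#6:4@101 #3:6@105]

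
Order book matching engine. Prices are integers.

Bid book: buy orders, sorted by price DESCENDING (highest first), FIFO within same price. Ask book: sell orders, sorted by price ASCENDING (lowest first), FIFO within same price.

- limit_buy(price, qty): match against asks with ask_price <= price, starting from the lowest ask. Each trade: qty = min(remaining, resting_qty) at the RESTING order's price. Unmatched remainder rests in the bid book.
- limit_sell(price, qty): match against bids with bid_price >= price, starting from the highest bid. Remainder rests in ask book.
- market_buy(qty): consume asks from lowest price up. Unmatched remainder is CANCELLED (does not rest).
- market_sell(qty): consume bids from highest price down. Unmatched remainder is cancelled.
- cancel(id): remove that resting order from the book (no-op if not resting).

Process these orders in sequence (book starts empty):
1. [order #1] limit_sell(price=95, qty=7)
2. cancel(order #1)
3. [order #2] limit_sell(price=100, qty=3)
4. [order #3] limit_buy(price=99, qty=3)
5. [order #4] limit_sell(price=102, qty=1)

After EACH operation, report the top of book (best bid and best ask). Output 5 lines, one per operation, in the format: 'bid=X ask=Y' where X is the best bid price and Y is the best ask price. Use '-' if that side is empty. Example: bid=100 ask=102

Answer: bid=- ask=95
bid=- ask=-
bid=- ask=100
bid=99 ask=100
bid=99 ask=100

Derivation:
After op 1 [order #1] limit_sell(price=95, qty=7): fills=none; bids=[-] asks=[#1:7@95]
After op 2 cancel(order #1): fills=none; bids=[-] asks=[-]
After op 3 [order #2] limit_sell(price=100, qty=3): fills=none; bids=[-] asks=[#2:3@100]
After op 4 [order #3] limit_buy(price=99, qty=3): fills=none; bids=[#3:3@99] asks=[#2:3@100]
After op 5 [order #4] limit_sell(price=102, qty=1): fills=none; bids=[#3:3@99] asks=[#2:3@100 #4:1@102]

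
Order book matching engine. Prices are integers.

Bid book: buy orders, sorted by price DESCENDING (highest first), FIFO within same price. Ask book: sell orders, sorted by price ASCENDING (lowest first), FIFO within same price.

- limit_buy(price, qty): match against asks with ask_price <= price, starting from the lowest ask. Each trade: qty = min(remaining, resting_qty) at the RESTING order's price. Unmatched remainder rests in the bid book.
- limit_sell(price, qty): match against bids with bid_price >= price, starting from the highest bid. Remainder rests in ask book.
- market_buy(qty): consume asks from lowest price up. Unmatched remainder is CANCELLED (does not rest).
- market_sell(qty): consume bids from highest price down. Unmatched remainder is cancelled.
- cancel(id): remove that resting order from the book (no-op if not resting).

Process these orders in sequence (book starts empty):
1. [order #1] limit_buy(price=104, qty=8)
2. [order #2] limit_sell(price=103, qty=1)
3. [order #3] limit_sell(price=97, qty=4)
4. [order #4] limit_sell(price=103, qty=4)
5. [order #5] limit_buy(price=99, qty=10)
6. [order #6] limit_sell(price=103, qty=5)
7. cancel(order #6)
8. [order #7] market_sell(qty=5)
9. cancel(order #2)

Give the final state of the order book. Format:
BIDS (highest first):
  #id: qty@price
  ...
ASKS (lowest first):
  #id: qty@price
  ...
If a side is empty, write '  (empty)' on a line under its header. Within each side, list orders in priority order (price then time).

After op 1 [order #1] limit_buy(price=104, qty=8): fills=none; bids=[#1:8@104] asks=[-]
After op 2 [order #2] limit_sell(price=103, qty=1): fills=#1x#2:1@104; bids=[#1:7@104] asks=[-]
After op 3 [order #3] limit_sell(price=97, qty=4): fills=#1x#3:4@104; bids=[#1:3@104] asks=[-]
After op 4 [order #4] limit_sell(price=103, qty=4): fills=#1x#4:3@104; bids=[-] asks=[#4:1@103]
After op 5 [order #5] limit_buy(price=99, qty=10): fills=none; bids=[#5:10@99] asks=[#4:1@103]
After op 6 [order #6] limit_sell(price=103, qty=5): fills=none; bids=[#5:10@99] asks=[#4:1@103 #6:5@103]
After op 7 cancel(order #6): fills=none; bids=[#5:10@99] asks=[#4:1@103]
After op 8 [order #7] market_sell(qty=5): fills=#5x#7:5@99; bids=[#5:5@99] asks=[#4:1@103]
After op 9 cancel(order #2): fills=none; bids=[#5:5@99] asks=[#4:1@103]

Answer: BIDS (highest first):
  #5: 5@99
ASKS (lowest first):
  #4: 1@103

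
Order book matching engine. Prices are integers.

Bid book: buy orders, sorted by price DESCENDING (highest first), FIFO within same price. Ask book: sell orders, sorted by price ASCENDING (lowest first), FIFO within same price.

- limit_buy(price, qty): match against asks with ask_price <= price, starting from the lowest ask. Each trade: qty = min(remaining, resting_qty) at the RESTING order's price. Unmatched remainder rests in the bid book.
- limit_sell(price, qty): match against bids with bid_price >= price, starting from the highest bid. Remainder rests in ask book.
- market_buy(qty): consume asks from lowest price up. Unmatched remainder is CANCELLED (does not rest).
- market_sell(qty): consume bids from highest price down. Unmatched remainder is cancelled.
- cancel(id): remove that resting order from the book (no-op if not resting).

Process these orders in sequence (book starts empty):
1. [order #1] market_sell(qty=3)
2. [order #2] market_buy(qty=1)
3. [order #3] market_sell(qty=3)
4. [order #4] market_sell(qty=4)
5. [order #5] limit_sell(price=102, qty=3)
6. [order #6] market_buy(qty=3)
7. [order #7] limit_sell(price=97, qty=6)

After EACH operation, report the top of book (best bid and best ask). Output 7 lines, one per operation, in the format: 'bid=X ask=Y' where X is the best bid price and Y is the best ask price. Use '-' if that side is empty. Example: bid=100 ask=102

Answer: bid=- ask=-
bid=- ask=-
bid=- ask=-
bid=- ask=-
bid=- ask=102
bid=- ask=-
bid=- ask=97

Derivation:
After op 1 [order #1] market_sell(qty=3): fills=none; bids=[-] asks=[-]
After op 2 [order #2] market_buy(qty=1): fills=none; bids=[-] asks=[-]
After op 3 [order #3] market_sell(qty=3): fills=none; bids=[-] asks=[-]
After op 4 [order #4] market_sell(qty=4): fills=none; bids=[-] asks=[-]
After op 5 [order #5] limit_sell(price=102, qty=3): fills=none; bids=[-] asks=[#5:3@102]
After op 6 [order #6] market_buy(qty=3): fills=#6x#5:3@102; bids=[-] asks=[-]
After op 7 [order #7] limit_sell(price=97, qty=6): fills=none; bids=[-] asks=[#7:6@97]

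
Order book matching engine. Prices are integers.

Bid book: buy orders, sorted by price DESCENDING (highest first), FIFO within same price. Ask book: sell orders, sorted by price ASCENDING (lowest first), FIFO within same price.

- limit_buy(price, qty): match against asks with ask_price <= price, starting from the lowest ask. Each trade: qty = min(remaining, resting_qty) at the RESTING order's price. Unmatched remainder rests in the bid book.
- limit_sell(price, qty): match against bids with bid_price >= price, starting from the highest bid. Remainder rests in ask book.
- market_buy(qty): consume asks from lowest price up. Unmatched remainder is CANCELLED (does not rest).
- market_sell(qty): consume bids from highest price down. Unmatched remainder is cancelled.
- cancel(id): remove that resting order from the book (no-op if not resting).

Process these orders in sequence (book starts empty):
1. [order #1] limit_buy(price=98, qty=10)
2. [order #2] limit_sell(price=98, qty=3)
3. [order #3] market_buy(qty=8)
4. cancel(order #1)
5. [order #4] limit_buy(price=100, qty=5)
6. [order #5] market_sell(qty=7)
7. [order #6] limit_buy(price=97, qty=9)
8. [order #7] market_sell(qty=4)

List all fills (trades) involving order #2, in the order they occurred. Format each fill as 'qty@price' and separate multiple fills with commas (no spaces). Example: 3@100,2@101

After op 1 [order #1] limit_buy(price=98, qty=10): fills=none; bids=[#1:10@98] asks=[-]
After op 2 [order #2] limit_sell(price=98, qty=3): fills=#1x#2:3@98; bids=[#1:7@98] asks=[-]
After op 3 [order #3] market_buy(qty=8): fills=none; bids=[#1:7@98] asks=[-]
After op 4 cancel(order #1): fills=none; bids=[-] asks=[-]
After op 5 [order #4] limit_buy(price=100, qty=5): fills=none; bids=[#4:5@100] asks=[-]
After op 6 [order #5] market_sell(qty=7): fills=#4x#5:5@100; bids=[-] asks=[-]
After op 7 [order #6] limit_buy(price=97, qty=9): fills=none; bids=[#6:9@97] asks=[-]
After op 8 [order #7] market_sell(qty=4): fills=#6x#7:4@97; bids=[#6:5@97] asks=[-]

Answer: 3@98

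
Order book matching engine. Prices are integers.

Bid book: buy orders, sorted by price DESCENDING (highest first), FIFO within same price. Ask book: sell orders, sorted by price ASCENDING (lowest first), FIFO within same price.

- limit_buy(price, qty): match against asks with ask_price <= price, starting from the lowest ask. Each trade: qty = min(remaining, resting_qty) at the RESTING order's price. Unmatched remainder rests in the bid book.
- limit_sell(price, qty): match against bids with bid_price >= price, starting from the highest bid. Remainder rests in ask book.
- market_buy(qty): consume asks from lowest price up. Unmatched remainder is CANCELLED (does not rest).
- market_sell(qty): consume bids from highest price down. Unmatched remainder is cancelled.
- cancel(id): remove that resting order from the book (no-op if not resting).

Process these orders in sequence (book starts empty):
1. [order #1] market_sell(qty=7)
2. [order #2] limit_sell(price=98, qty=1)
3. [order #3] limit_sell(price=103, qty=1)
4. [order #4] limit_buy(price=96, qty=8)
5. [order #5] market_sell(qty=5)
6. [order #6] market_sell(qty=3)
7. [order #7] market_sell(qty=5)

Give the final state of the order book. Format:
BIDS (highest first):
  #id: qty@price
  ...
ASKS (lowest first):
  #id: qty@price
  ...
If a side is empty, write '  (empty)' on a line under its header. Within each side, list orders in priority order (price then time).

Answer: BIDS (highest first):
  (empty)
ASKS (lowest first):
  #2: 1@98
  #3: 1@103

Derivation:
After op 1 [order #1] market_sell(qty=7): fills=none; bids=[-] asks=[-]
After op 2 [order #2] limit_sell(price=98, qty=1): fills=none; bids=[-] asks=[#2:1@98]
After op 3 [order #3] limit_sell(price=103, qty=1): fills=none; bids=[-] asks=[#2:1@98 #3:1@103]
After op 4 [order #4] limit_buy(price=96, qty=8): fills=none; bids=[#4:8@96] asks=[#2:1@98 #3:1@103]
After op 5 [order #5] market_sell(qty=5): fills=#4x#5:5@96; bids=[#4:3@96] asks=[#2:1@98 #3:1@103]
After op 6 [order #6] market_sell(qty=3): fills=#4x#6:3@96; bids=[-] asks=[#2:1@98 #3:1@103]
After op 7 [order #7] market_sell(qty=5): fills=none; bids=[-] asks=[#2:1@98 #3:1@103]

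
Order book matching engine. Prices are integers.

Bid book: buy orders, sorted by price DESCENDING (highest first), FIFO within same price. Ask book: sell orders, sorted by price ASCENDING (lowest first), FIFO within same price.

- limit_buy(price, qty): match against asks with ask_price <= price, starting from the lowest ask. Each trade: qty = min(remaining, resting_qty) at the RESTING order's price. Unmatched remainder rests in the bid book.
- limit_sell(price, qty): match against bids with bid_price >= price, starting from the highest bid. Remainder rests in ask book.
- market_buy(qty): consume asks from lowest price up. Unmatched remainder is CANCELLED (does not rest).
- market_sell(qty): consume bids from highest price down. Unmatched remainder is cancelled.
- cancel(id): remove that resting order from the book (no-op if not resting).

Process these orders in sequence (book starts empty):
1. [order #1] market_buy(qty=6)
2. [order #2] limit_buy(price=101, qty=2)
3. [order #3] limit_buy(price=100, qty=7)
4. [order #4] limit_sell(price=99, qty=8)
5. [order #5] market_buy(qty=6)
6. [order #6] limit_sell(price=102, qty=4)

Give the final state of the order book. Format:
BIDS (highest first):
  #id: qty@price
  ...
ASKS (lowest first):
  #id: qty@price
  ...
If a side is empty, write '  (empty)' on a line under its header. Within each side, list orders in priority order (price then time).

After op 1 [order #1] market_buy(qty=6): fills=none; bids=[-] asks=[-]
After op 2 [order #2] limit_buy(price=101, qty=2): fills=none; bids=[#2:2@101] asks=[-]
After op 3 [order #3] limit_buy(price=100, qty=7): fills=none; bids=[#2:2@101 #3:7@100] asks=[-]
After op 4 [order #4] limit_sell(price=99, qty=8): fills=#2x#4:2@101 #3x#4:6@100; bids=[#3:1@100] asks=[-]
After op 5 [order #5] market_buy(qty=6): fills=none; bids=[#3:1@100] asks=[-]
After op 6 [order #6] limit_sell(price=102, qty=4): fills=none; bids=[#3:1@100] asks=[#6:4@102]

Answer: BIDS (highest first):
  #3: 1@100
ASKS (lowest first):
  #6: 4@102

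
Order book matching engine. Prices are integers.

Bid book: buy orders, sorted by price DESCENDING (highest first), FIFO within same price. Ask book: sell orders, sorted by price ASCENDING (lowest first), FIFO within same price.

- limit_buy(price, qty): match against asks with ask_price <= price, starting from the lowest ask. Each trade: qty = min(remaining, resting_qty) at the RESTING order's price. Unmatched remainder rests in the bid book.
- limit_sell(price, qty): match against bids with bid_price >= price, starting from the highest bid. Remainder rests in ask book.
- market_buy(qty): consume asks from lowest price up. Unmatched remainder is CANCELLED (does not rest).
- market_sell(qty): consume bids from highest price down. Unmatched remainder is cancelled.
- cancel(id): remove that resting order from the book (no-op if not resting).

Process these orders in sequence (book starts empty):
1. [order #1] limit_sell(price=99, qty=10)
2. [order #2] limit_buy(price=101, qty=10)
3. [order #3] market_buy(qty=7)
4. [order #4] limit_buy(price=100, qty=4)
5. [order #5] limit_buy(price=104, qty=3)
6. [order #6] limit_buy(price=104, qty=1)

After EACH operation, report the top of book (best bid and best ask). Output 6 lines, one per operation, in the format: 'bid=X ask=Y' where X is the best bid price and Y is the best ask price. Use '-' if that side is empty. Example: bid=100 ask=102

Answer: bid=- ask=99
bid=- ask=-
bid=- ask=-
bid=100 ask=-
bid=104 ask=-
bid=104 ask=-

Derivation:
After op 1 [order #1] limit_sell(price=99, qty=10): fills=none; bids=[-] asks=[#1:10@99]
After op 2 [order #2] limit_buy(price=101, qty=10): fills=#2x#1:10@99; bids=[-] asks=[-]
After op 3 [order #3] market_buy(qty=7): fills=none; bids=[-] asks=[-]
After op 4 [order #4] limit_buy(price=100, qty=4): fills=none; bids=[#4:4@100] asks=[-]
After op 5 [order #5] limit_buy(price=104, qty=3): fills=none; bids=[#5:3@104 #4:4@100] asks=[-]
After op 6 [order #6] limit_buy(price=104, qty=1): fills=none; bids=[#5:3@104 #6:1@104 #4:4@100] asks=[-]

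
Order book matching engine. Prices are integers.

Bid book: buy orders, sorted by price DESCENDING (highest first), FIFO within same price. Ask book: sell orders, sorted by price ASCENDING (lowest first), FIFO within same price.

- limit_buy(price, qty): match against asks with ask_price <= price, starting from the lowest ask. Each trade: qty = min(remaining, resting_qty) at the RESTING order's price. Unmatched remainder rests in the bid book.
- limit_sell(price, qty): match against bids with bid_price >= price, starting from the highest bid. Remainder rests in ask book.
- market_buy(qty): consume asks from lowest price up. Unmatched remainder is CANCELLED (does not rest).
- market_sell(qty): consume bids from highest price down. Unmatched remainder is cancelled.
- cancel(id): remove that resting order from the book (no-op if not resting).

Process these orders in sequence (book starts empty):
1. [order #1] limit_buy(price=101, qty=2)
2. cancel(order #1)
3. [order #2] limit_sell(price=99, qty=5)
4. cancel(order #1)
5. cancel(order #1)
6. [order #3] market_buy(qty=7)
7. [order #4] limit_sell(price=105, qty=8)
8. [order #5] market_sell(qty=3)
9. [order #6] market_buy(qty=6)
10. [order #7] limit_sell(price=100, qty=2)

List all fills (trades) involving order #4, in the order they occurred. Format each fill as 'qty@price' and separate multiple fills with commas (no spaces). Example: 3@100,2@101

Answer: 6@105

Derivation:
After op 1 [order #1] limit_buy(price=101, qty=2): fills=none; bids=[#1:2@101] asks=[-]
After op 2 cancel(order #1): fills=none; bids=[-] asks=[-]
After op 3 [order #2] limit_sell(price=99, qty=5): fills=none; bids=[-] asks=[#2:5@99]
After op 4 cancel(order #1): fills=none; bids=[-] asks=[#2:5@99]
After op 5 cancel(order #1): fills=none; bids=[-] asks=[#2:5@99]
After op 6 [order #3] market_buy(qty=7): fills=#3x#2:5@99; bids=[-] asks=[-]
After op 7 [order #4] limit_sell(price=105, qty=8): fills=none; bids=[-] asks=[#4:8@105]
After op 8 [order #5] market_sell(qty=3): fills=none; bids=[-] asks=[#4:8@105]
After op 9 [order #6] market_buy(qty=6): fills=#6x#4:6@105; bids=[-] asks=[#4:2@105]
After op 10 [order #7] limit_sell(price=100, qty=2): fills=none; bids=[-] asks=[#7:2@100 #4:2@105]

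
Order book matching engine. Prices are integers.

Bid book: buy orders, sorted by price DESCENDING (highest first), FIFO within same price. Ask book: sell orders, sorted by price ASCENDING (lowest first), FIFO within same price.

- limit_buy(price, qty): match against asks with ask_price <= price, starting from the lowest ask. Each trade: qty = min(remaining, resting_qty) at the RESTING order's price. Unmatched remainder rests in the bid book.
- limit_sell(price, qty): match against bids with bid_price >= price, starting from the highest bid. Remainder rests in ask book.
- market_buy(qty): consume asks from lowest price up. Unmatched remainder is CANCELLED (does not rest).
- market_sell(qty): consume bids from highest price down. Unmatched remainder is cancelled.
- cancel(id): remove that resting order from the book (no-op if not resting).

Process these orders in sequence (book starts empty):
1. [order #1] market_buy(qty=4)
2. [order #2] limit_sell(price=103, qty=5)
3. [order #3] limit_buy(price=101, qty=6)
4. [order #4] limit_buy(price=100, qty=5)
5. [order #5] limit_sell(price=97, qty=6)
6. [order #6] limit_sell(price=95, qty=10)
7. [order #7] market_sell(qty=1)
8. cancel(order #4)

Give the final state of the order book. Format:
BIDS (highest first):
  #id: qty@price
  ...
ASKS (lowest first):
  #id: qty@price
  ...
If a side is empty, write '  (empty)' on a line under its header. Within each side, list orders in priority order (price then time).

Answer: BIDS (highest first):
  (empty)
ASKS (lowest first):
  #6: 5@95
  #2: 5@103

Derivation:
After op 1 [order #1] market_buy(qty=4): fills=none; bids=[-] asks=[-]
After op 2 [order #2] limit_sell(price=103, qty=5): fills=none; bids=[-] asks=[#2:5@103]
After op 3 [order #3] limit_buy(price=101, qty=6): fills=none; bids=[#3:6@101] asks=[#2:5@103]
After op 4 [order #4] limit_buy(price=100, qty=5): fills=none; bids=[#3:6@101 #4:5@100] asks=[#2:5@103]
After op 5 [order #5] limit_sell(price=97, qty=6): fills=#3x#5:6@101; bids=[#4:5@100] asks=[#2:5@103]
After op 6 [order #6] limit_sell(price=95, qty=10): fills=#4x#6:5@100; bids=[-] asks=[#6:5@95 #2:5@103]
After op 7 [order #7] market_sell(qty=1): fills=none; bids=[-] asks=[#6:5@95 #2:5@103]
After op 8 cancel(order #4): fills=none; bids=[-] asks=[#6:5@95 #2:5@103]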